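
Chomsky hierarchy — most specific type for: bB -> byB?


LHS has context (more than one symbol) and |LHS| ≤ |RHS|
Classification: Type 1 (Context-Sensitive)


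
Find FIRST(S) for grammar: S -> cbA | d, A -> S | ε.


Per alternative of S: FIRST(cbA) = {c}; FIRST(d) = {d}
FIRST(S) = {c, d}


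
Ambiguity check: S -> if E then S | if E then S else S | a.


dangling else: 'if E then if E then a else a' parses two ways
Ambiguous


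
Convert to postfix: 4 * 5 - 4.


Left to right (same or higher precedence on left)
Postfix: 4 5 * 4 -


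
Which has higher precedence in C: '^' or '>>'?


'>>' is shift (level 8); '^' is bitwise XOR (level 4)
Higher level binds tighter
'>>' has higher precedence than '^'


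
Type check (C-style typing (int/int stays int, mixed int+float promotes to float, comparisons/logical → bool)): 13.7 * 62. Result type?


Operand types: float * int
Rule: mixed int/float promotes to float; int/int stays int
Result type: float


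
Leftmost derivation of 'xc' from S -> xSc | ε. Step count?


Derivation: S => xSc => xc
Steps: 2


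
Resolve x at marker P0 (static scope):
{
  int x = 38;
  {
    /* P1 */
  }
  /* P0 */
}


x declared in the same block as P0
x = 38


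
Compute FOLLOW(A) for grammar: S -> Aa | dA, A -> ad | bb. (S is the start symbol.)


$ ∈ FOLLOW(S). For each A -> αBβ: add FIRST(β)\{ε} to FOLLOW(B); if β nullable, add FOLLOW(A).
FOLLOW(A) = {$, a}


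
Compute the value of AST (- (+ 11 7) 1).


Evaluate inner: (+ 11 7) = 18
Evaluate root: (- 18 1) = 17
Result: 17


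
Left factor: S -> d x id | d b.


Common prefix: 'd'
Factored: S -> d S', S' -> x id | b


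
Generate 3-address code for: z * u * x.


Break into single-operator statements:
t1 = z * u
t2 = t1 * x


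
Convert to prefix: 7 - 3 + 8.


left-to-right (same/higher precedence on left): tree is (+ (- 7 3) 8)
Prefix: + - 7 3 8


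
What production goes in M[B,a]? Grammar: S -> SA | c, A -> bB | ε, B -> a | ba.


For [B, a]: 'a' ∈ FIRST(a)
Entry: B -> a


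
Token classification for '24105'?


Pattern: digits only
Type: INTEGER_LITERAL


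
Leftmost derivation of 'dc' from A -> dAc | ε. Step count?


Derivation: A => dAc => dc
Steps: 2


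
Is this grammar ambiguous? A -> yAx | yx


balanced y^n…x^n: each string has a unique parse
Unambiguous


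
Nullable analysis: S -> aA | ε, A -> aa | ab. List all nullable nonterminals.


A nonterminal is nullable iff some alternative derives ε (directly, or every symbol in it is nullable)
Nullable: {S}


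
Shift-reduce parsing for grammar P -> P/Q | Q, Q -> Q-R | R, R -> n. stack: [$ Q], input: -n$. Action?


shift '-' to continue Q -> Q-R
Action: shift


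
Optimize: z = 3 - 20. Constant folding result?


3 - 20 = -17 at compile time
Optimized: z = -17


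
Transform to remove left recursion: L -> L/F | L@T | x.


Left-recursive alternatives: L/F, L@T; non-recursive: x
Introduce L': L -> xL', L' -> /FL' | @TL' | ε


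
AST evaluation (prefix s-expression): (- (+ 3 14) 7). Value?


Evaluate inner: (+ 3 14) = 17
Evaluate root: (- 17 7) = 10
Result: 10


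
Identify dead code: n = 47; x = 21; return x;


n is assigned but never read
Dead: 'n = 47'


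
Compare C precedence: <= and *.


'*' is multiplicative (level 10); '<=' is relational (level 7)
Higher level binds tighter
'*' has higher precedence than '<='


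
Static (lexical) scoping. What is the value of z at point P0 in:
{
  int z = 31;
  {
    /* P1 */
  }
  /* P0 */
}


z declared in the same block as P0
z = 31


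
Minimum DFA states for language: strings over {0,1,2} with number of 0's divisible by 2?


Track (count of 0) mod 2: states 0..1, accept at 0
Minimal DFA: 2 states


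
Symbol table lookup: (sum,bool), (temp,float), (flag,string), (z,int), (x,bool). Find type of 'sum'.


Lookup 'sum' → type bool


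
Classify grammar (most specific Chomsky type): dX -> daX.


LHS has context (more than one symbol) and |LHS| ≤ |RHS|
Classification: Type 1 (Context-Sensitive)


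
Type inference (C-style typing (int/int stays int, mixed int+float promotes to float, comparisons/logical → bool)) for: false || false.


Operand types: bool || bool
Rule: logical operators take bool operands and yield bool
Result type: bool


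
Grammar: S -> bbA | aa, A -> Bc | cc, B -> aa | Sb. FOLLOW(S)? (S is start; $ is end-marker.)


$ ∈ FOLLOW(S). For each A -> αBβ: add FIRST(β)\{ε} to FOLLOW(B); if β nullable, add FOLLOW(A).
FOLLOW(S) = {$, b}


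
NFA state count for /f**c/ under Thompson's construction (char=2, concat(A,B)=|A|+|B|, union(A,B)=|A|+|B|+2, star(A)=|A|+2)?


Syntax tree has 2 char leaf(s), 0 union(s), 2 star(s)
chars contribute 2×2 = 4; each union adds +2; each star adds +2
Total: 4 + 0 + 4 = 8 states


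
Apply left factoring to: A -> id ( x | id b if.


Common prefix: 'id'
Factored: A -> id A', A' -> ( x | b if


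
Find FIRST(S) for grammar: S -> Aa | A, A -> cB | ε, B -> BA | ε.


Per alternative of S: FIRST(Aa) = {a, c}; FIRST(A) = {c, ε}
FIRST(S) = {a, c, ε}


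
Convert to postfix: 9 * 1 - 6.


Left to right (same or higher precedence on left)
Postfix: 9 1 * 6 -


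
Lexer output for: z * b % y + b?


Scan left to right, longest-match per lexeme
Tokens: ID(z), OP(*), ID(b), OP(%), ID(y), OP(+), ID(b)


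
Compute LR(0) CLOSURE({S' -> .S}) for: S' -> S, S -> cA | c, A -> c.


Start: S' -> .S
For each item with dot before a nonterminal B, add B -> .γ for every B-production
Closure: [S' -> .S, S -> .cA, S -> .c]


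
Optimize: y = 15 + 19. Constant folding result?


15 + 19 = 34 at compile time
Optimized: y = 34


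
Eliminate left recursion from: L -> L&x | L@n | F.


Left-recursive alternatives: L&x, L@n; non-recursive: F
Introduce L': L -> FL', L' -> &xL' | @nL' | ε


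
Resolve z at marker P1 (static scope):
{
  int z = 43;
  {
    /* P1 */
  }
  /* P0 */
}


P1's block does not declare z; resolves to the enclosing declaration at depth 0
z = 43


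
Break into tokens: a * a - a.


Scan left to right, longest-match per lexeme
Tokens: ID(a), OP(*), ID(a), OP(-), ID(a)


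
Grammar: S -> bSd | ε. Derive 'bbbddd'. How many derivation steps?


Derivation: S => bSd => bbSdd => bbbSddd => bbbddd
Steps: 4


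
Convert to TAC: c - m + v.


Break into single-operator statements:
t1 = c - m
t2 = t1 + v


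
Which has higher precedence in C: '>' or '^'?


'>' is relational (level 7); '^' is bitwise XOR (level 4)
Higher level binds tighter
'>' has higher precedence than '^'


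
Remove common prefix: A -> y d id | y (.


Common prefix: 'y'
Factored: A -> y A', A' -> d id | (


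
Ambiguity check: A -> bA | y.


right-linear, alternatives start with distinct terminals 'b' vs 'y': unique leftmost derivation
Unambiguous


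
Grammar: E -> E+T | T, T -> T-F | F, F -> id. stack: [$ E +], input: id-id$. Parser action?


no handle ('E+' is not any RHS); shift 'id'
Action: shift


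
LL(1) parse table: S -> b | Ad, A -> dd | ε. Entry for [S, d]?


For [S, d]: 'd' ∈ FIRST(Ad)
Entry: S -> Ad


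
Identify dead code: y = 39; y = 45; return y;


first assignment to y is overwritten before any read
Dead: 'y = 39'


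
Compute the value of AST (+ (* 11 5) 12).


Evaluate inner: (* 11 5) = 55
Evaluate root: (+ 55 12) = 67
Result: 67


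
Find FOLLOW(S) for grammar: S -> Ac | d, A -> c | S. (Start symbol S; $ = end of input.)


$ ∈ FOLLOW(S). For each A -> αBβ: add FIRST(β)\{ε} to FOLLOW(B); if β nullable, add FOLLOW(A).
FOLLOW(S) = {$, c}


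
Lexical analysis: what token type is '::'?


Pattern: operator symbol
Type: OPERATOR


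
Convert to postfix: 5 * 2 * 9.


Left to right (same or higher precedence on left)
Postfix: 5 2 * 9 *


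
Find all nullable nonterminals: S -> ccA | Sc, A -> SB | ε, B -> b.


A nonterminal is nullable iff some alternative derives ε (directly, or every symbol in it is nullable)
Nullable: {A}


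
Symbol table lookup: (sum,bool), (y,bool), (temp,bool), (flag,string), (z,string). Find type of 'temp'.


Lookup 'temp' → type bool


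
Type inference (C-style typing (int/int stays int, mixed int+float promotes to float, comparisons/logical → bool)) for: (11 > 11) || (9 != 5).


Operand types: bool || bool
Rule: logical operators take bool operands and yield bool
Result type: bool


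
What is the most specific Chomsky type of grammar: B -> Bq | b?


Left-linear: every RHS is a terminal or one nonterminal followed by a terminal
Classification: Type 3 (Regular)


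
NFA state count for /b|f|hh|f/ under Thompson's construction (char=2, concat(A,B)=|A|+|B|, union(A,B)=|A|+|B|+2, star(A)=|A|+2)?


Syntax tree has 5 char leaf(s), 3 union(s), 0 star(s)
chars contribute 5×2 = 10; each union adds +2; each star adds +2
Total: 10 + 6 + 0 = 16 states


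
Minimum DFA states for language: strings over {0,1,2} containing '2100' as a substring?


KMP-style automaton: 4 progress states + 1 absorbing accept = 5
Minimal DFA: 5 states


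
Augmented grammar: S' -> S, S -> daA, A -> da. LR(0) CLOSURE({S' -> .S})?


Start: S' -> .S
For each item with dot before a nonterminal B, add B -> .γ for every B-production
Closure: [S' -> .S, S -> .daA]


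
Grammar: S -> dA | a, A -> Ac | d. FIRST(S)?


Per alternative of S: FIRST(dA) = {d}; FIRST(a) = {a}
FIRST(S) = {a, d}


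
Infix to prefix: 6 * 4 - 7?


left-to-right (same/higher precedence on left): tree is (- (* 6 4) 7)
Prefix: - * 6 4 7


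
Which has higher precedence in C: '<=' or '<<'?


'<<' is shift (level 8); '<=' is relational (level 7)
Higher level binds tighter
'<<' has higher precedence than '<='


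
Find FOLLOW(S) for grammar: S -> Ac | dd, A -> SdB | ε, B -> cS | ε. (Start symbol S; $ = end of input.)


$ ∈ FOLLOW(S). For each A -> αBβ: add FIRST(β)\{ε} to FOLLOW(B); if β nullable, add FOLLOW(A).
FOLLOW(S) = {$, c, d}


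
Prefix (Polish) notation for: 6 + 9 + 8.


left-to-right (same/higher precedence on left): tree is (+ (+ 6 9) 8)
Prefix: + + 6 9 8


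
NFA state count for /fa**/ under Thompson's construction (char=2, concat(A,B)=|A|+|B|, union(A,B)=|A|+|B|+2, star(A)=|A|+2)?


Syntax tree has 2 char leaf(s), 0 union(s), 2 star(s)
chars contribute 2×2 = 4; each union adds +2; each star adds +2
Total: 4 + 0 + 4 = 8 states


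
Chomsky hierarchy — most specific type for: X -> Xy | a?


Left-linear: every RHS is a terminal or one nonterminal followed by a terminal
Classification: Type 3 (Regular)


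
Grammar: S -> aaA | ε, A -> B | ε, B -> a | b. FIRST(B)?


Per alternative of B: FIRST(a) = {a}; FIRST(b) = {b}
FIRST(B) = {a, b}


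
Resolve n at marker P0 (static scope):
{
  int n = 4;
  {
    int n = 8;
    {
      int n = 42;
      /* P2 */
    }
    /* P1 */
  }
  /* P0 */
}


n declared in the same block as P0
n = 4


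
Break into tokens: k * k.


Scan left to right, longest-match per lexeme
Tokens: ID(k), OP(*), ID(k)


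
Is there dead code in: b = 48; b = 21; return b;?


first assignment to b is overwritten before any read
Dead: 'b = 48'


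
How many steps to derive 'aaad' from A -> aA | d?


Derivation: A => aA => aaA => aaaA => aaad
Steps: 4


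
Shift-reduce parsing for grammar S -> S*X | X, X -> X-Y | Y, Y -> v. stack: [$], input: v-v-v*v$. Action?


no handle on stack; shift 'v'
Action: shift


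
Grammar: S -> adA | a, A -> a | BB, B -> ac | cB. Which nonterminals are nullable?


A nonterminal is nullable iff some alternative derives ε (directly, or every symbol in it is nullable)
Nullable: {}


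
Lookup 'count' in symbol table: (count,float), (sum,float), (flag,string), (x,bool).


Lookup 'count' → type float


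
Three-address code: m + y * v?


Break into single-operator statements:
t1 = y * v
t2 = m + t1


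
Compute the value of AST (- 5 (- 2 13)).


Evaluate inner: (- 2 13) = -11
Evaluate root: (- 5 -11) = 16
Result: 16


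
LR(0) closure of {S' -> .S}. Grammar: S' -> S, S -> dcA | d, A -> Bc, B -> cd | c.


Start: S' -> .S
For each item with dot before a nonterminal B, add B -> .γ for every B-production
Closure: [S' -> .S, S -> .dcA, S -> .d]


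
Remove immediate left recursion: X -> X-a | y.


Left-recursive alternatives: X-a; non-recursive: y
Introduce X': X -> yX', X' -> -aX' | ε


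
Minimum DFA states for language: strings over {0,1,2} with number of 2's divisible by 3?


Track (count of 2) mod 3: states 0..2, accept at 0
Minimal DFA: 3 states


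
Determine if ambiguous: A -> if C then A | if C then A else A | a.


dangling else: 'if C then if C then a else a' parses two ways
Ambiguous


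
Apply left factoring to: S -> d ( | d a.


Common prefix: 'd'
Factored: S -> d S', S' -> ( | a


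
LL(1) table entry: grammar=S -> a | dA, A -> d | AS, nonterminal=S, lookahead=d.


For [S, d]: 'd' ∈ FIRST(dA)
Entry: S -> dA


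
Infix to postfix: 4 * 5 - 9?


Left to right (same or higher precedence on left)
Postfix: 4 5 * 9 -


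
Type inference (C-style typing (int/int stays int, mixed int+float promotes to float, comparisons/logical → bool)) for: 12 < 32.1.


Operand types: int < float
Rule: comparison yields bool
Result type: bool


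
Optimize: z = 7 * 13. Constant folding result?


7 * 13 = 91 at compile time
Optimized: z = 91


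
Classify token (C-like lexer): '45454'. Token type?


Pattern: digits only
Type: INTEGER_LITERAL


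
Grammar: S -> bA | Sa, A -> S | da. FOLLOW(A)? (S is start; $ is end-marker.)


$ ∈ FOLLOW(S). For each A -> αBβ: add FIRST(β)\{ε} to FOLLOW(B); if β nullable, add FOLLOW(A).
FOLLOW(A) = {$, a}


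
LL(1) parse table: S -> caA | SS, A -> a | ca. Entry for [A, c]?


For [A, c]: 'c' ∈ FIRST(ca)
Entry: A -> ca


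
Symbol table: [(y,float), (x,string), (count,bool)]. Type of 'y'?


Lookup 'y' → type float


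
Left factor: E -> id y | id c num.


Common prefix: 'id'
Factored: E -> id E', E' -> y | c num


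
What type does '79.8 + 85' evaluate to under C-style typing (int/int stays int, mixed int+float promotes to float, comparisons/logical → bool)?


Operand types: float + int
Rule: mixed int/float promotes to float; int/int stays int
Result type: float


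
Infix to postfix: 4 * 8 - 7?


Left to right (same or higher precedence on left)
Postfix: 4 8 * 7 -


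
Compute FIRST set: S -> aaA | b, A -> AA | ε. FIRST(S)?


Per alternative of S: FIRST(aaA) = {a}; FIRST(b) = {b}
FIRST(S) = {a, b}


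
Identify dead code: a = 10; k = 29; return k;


a is assigned but never read
Dead: 'a = 10'


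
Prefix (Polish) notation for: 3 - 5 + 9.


left-to-right (same/higher precedence on left): tree is (+ (- 3 5) 9)
Prefix: + - 3 5 9


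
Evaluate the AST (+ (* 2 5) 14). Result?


Evaluate inner: (* 2 5) = 10
Evaluate root: (+ 10 14) = 24
Result: 24


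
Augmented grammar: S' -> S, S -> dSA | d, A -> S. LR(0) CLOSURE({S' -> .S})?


Start: S' -> .S
For each item with dot before a nonterminal B, add B -> .γ for every B-production
Closure: [S' -> .S, S -> .dSA, S -> .d]


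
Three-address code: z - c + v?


Break into single-operator statements:
t1 = z - c
t2 = t1 + v


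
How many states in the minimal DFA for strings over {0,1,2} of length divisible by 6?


Track length mod 6: states 0..5, accept at 0
Minimal DFA: 6 states


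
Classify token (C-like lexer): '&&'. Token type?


Pattern: operator symbol
Type: OPERATOR


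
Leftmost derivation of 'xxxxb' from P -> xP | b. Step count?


Derivation: P => xP => xxP => xxxP => xxxxP => xxxxb
Steps: 5


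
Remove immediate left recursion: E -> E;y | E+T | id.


Left-recursive alternatives: E;y, E+T; non-recursive: id
Introduce E': E -> idE', E' -> ;yE' | +TE' | ε


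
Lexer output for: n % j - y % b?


Scan left to right, longest-match per lexeme
Tokens: ID(n), OP(%), ID(j), OP(-), ID(y), OP(%), ID(b)


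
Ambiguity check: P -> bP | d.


right-linear, alternatives start with distinct terminals 'b' vs 'd': unique leftmost derivation
Unambiguous


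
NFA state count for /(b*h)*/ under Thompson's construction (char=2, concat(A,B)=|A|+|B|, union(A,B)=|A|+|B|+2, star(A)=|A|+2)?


Syntax tree has 2 char leaf(s), 0 union(s), 2 star(s)
chars contribute 2×2 = 4; each union adds +2; each star adds +2
Total: 4 + 0 + 4 = 8 states


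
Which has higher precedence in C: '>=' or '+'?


'+' is additive (level 9); '>=' is relational (level 7)
Higher level binds tighter
'+' has higher precedence than '>='


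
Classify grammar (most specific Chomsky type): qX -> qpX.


LHS has context (more than one symbol) and |LHS| ≤ |RHS|
Classification: Type 1 (Context-Sensitive)


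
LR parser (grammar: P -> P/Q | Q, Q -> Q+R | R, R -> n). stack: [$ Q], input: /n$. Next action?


lookahead ∉ {+} so Q won't extend; reduce P -> Q
Action: reduce (P -> Q)


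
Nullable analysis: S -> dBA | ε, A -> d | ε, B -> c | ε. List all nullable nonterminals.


A nonterminal is nullable iff some alternative derives ε (directly, or every symbol in it is nullable)
Nullable: {A, B, S}


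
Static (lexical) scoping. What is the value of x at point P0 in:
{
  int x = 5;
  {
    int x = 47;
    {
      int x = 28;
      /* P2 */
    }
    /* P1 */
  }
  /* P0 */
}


x declared in the same block as P0
x = 5


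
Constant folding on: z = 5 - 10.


5 - 10 = -5 at compile time
Optimized: z = -5


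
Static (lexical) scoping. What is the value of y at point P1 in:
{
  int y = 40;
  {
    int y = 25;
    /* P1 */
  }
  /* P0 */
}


y declared in the same block as P1
y = 25


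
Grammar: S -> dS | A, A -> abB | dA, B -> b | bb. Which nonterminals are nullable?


A nonterminal is nullable iff some alternative derives ε (directly, or every symbol in it is nullable)
Nullable: {}


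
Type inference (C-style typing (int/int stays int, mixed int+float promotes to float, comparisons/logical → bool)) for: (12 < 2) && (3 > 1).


Operand types: bool && bool
Rule: logical operators take bool operands and yield bool
Result type: bool


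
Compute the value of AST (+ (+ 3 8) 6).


Evaluate inner: (+ 3 8) = 11
Evaluate root: (+ 11 6) = 17
Result: 17


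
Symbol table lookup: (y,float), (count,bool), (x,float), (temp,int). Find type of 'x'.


Lookup 'x' → type float


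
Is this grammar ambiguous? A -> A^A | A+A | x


'x^x+x' has two parse trees (no precedence encoded between ^ and +)
Ambiguous


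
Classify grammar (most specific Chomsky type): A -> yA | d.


Right-linear: every RHS is a terminal or a terminal followed by one nonterminal
Classification: Type 3 (Regular)


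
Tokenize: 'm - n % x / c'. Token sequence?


Scan left to right, longest-match per lexeme
Tokens: ID(m), OP(-), ID(n), OP(%), ID(x), OP(/), ID(c)


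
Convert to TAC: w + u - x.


Break into single-operator statements:
t1 = w + u
t2 = t1 - x


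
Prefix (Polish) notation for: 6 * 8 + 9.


left-to-right (same/higher precedence on left): tree is (+ (* 6 8) 9)
Prefix: + * 6 8 9


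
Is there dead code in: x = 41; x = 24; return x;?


first assignment to x is overwritten before any read
Dead: 'x = 41'


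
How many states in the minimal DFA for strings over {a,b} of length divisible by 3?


Track length mod 3: states 0..2, accept at 0
Minimal DFA: 3 states


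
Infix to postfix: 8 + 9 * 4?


* has higher precedence, evaluate 9*4 first
Postfix: 8 9 4 * +


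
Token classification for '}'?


Pattern: delimiter/punctuation
Type: PUNCTUATION


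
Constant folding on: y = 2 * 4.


2 * 4 = 8 at compile time
Optimized: y = 8


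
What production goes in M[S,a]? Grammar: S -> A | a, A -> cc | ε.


For [S, a]: 'a' ∈ FIRST(a)
Entry: S -> a


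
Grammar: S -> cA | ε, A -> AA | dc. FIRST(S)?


Per alternative of S: FIRST(cA) = {c}; FIRST(ε) = {ε}
FIRST(S) = {c, ε}


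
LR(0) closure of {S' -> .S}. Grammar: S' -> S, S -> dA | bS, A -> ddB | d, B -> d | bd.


Start: S' -> .S
For each item with dot before a nonterminal B, add B -> .γ for every B-production
Closure: [S' -> .S, S -> .dA, S -> .bS]


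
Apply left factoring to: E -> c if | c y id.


Common prefix: 'c'
Factored: E -> c E', E' -> if | y id


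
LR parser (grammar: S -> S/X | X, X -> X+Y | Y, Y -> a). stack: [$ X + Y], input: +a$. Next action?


handle 'X+Y' on top
Action: reduce (X -> X+Y)


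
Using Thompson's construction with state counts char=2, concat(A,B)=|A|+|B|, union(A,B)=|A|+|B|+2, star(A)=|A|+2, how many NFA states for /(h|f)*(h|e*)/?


Syntax tree has 4 char leaf(s), 2 union(s), 2 star(s)
chars contribute 4×2 = 8; each union adds +2; each star adds +2
Total: 8 + 4 + 4 = 16 states


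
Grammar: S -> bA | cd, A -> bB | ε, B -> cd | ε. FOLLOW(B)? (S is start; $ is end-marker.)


$ ∈ FOLLOW(S). For each A -> αBβ: add FIRST(β)\{ε} to FOLLOW(B); if β nullable, add FOLLOW(A).
FOLLOW(B) = {$}


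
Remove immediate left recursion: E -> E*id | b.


Left-recursive alternatives: E*id; non-recursive: b
Introduce E': E -> bE', E' -> *idE' | ε


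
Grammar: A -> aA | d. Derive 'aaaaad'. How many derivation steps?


Derivation: A => aA => aaA => aaaA => aaaaA => aaaaaA => aaaaad
Steps: 6


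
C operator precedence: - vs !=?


'-' is additive (level 9); '!=' is equality (level 6)
Higher level binds tighter
'-' has higher precedence than '!='


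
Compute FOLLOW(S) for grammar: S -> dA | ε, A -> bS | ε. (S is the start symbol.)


$ ∈ FOLLOW(S). For each A -> αBβ: add FIRST(β)\{ε} to FOLLOW(B); if β nullable, add FOLLOW(A).
FOLLOW(S) = {$}


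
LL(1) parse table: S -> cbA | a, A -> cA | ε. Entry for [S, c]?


For [S, c]: 'c' ∈ FIRST(cbA)
Entry: S -> cbA


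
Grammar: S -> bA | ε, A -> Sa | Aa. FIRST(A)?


Per alternative of A: FIRST(Sa) = {a, b}; FIRST(Aa) = {a, b}
FIRST(A) = {a, b}


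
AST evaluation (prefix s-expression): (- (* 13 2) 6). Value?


Evaluate inner: (* 13 2) = 26
Evaluate root: (- 26 6) = 20
Result: 20


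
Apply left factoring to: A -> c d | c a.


Common prefix: 'c'
Factored: A -> c A', A' -> d | a


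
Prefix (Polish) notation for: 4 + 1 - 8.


left-to-right (same/higher precedence on left): tree is (- (+ 4 1) 8)
Prefix: - + 4 1 8


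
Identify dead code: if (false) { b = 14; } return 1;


condition is constant false, so the whole block is unreachable
Dead: 'if (false) { b = 14; }'


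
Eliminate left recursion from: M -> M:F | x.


Left-recursive alternatives: M:F; non-recursive: x
Introduce M': M -> xM', M' -> :FM' | ε


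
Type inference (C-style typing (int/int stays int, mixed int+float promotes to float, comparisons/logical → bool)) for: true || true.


Operand types: bool || bool
Rule: logical operators take bool operands and yield bool
Result type: bool


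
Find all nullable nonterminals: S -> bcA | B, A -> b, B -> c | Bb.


A nonterminal is nullable iff some alternative derives ε (directly, or every symbol in it is nullable)
Nullable: {}


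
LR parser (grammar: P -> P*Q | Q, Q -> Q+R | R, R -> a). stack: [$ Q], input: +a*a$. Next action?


shift '+' to continue Q -> Q+R
Action: shift


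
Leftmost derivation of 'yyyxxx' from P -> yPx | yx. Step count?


Derivation: P => yPx => yyPxx => yyyxxx
Steps: 3


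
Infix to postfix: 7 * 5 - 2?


Left to right (same or higher precedence on left)
Postfix: 7 5 * 2 -


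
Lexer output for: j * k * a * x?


Scan left to right, longest-match per lexeme
Tokens: ID(j), OP(*), ID(k), OP(*), ID(a), OP(*), ID(x)


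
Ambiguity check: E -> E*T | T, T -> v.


precedence layered via separate nonterminal T: deterministic
Unambiguous


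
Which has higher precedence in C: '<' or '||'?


'<' is relational (level 7); '||' is logical OR (level 1)
Higher level binds tighter
'<' has higher precedence than '||'


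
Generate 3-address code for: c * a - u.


Break into single-operator statements:
t1 = c * a
t2 = t1 - u


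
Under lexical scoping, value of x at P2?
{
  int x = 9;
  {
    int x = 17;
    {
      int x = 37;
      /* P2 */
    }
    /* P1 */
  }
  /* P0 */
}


x declared in the same block as P2
x = 37


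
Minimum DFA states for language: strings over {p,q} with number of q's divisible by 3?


Track (count of q) mod 3: states 0..2, accept at 0
Minimal DFA: 3 states


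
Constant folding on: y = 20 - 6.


20 - 6 = 14 at compile time
Optimized: y = 14


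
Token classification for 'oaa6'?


Pattern: letter/underscore followed by alphanumerics, not a keyword
Type: IDENTIFIER


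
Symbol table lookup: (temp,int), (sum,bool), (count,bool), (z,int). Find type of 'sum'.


Lookup 'sum' → type bool


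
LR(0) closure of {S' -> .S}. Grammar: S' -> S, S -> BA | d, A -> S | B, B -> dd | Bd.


Start: S' -> .S
For each item with dot before a nonterminal B, add B -> .γ for every B-production
Closure: [S' -> .S, S -> .BA, S -> .d, B -> .dd, B -> .Bd]


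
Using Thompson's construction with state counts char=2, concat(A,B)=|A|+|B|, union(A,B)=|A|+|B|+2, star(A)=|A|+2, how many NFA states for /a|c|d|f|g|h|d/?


Syntax tree has 7 char leaf(s), 6 union(s), 0 star(s)
chars contribute 7×2 = 14; each union adds +2; each star adds +2
Total: 14 + 12 + 0 = 26 states


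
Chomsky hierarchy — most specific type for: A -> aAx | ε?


Single nonterminal LHS, but a^n x^n is not regular
Classification: Type 2 (Context-Free)


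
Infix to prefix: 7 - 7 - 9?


left-to-right (same/higher precedence on left): tree is (- (- 7 7) 9)
Prefix: - - 7 7 9


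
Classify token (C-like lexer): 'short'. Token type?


Pattern: reserved word
Type: KEYWORD


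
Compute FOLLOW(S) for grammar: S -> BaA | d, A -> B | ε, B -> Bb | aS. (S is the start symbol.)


$ ∈ FOLLOW(S). For each A -> αBβ: add FIRST(β)\{ε} to FOLLOW(B); if β nullable, add FOLLOW(A).
FOLLOW(S) = {$, a, b}


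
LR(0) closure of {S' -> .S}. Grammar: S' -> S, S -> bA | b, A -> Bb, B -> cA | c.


Start: S' -> .S
For each item with dot before a nonterminal B, add B -> .γ for every B-production
Closure: [S' -> .S, S -> .bA, S -> .b]


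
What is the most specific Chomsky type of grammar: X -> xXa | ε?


Single nonterminal LHS, but x^n a^n is not regular
Classification: Type 2 (Context-Free)


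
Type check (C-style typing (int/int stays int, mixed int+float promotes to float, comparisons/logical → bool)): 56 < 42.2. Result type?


Operand types: int < float
Rule: comparison yields bool
Result type: bool


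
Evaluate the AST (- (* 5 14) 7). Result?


Evaluate inner: (* 5 14) = 70
Evaluate root: (- 70 7) = 63
Result: 63


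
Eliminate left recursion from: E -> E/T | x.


Left-recursive alternatives: E/T; non-recursive: x
Introduce E': E -> xE', E' -> /TE' | ε


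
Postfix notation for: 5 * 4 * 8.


Left to right (same or higher precedence on left)
Postfix: 5 4 * 8 *


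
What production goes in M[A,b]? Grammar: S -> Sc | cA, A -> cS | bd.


For [A, b]: 'b' ∈ FIRST(bd)
Entry: A -> bd


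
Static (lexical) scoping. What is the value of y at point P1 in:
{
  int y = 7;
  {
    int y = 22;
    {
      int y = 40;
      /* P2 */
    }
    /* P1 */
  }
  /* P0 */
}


y declared in the same block as P1
y = 22


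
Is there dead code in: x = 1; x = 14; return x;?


first assignment to x is overwritten before any read
Dead: 'x = 1'


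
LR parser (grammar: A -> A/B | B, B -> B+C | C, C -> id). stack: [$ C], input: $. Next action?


'C' (not preceded by B+) is the handle for B -> C
Action: reduce (B -> C)


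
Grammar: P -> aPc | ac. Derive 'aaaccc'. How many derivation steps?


Derivation: P => aPc => aaPcc => aaaccc
Steps: 3


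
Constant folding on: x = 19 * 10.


19 * 10 = 190 at compile time
Optimized: x = 190


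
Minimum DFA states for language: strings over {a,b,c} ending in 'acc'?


Track the longest suffix of input matching a prefix of 'acc': 4 classes (prefixes of length 0..3)
Minimal DFA: 4 states


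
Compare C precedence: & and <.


'<' is relational (level 7); '&' is bitwise AND (level 5)
Higher level binds tighter
'<' has higher precedence than '&'


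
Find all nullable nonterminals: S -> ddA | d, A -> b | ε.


A nonterminal is nullable iff some alternative derives ε (directly, or every symbol in it is nullable)
Nullable: {A}


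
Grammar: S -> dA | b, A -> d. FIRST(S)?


Per alternative of S: FIRST(dA) = {d}; FIRST(b) = {b}
FIRST(S) = {b, d}


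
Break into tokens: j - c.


Scan left to right, longest-match per lexeme
Tokens: ID(j), OP(-), ID(c)


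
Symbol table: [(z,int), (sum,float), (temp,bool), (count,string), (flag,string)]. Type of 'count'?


Lookup 'count' → type string


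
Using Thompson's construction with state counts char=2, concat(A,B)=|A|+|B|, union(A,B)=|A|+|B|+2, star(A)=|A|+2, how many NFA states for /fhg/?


Syntax tree has 3 char leaf(s), 0 union(s), 0 star(s)
chars contribute 3×2 = 6; each union adds +2; each star adds +2
Total: 6 + 0 + 0 = 6 states


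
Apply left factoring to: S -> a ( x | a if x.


Common prefix: 'a'
Factored: S -> a S', S' -> ( x | if x


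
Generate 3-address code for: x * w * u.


Break into single-operator statements:
t1 = x * w
t2 = t1 * u


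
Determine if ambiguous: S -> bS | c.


right-linear, alternatives start with distinct terminals 'b' vs 'c': unique leftmost derivation
Unambiguous


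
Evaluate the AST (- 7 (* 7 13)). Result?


Evaluate inner: (* 7 13) = 91
Evaluate root: (- 7 91) = -84
Result: -84


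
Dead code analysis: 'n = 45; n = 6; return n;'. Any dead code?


first assignment to n is overwritten before any read
Dead: 'n = 45'


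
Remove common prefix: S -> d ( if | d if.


Common prefix: 'd'
Factored: S -> d S', S' -> ( if | if


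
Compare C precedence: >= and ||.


'>=' is relational (level 7); '||' is logical OR (level 1)
Higher level binds tighter
'>=' has higher precedence than '||'


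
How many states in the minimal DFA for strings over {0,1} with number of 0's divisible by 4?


Track (count of 0) mod 4: states 0..3, accept at 0
Minimal DFA: 4 states


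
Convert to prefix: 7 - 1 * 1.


'*' binds tighter: tree is (- 7 (* 1 1))
Prefix: - 7 * 1 1


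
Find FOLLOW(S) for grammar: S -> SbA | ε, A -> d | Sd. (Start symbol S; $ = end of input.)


$ ∈ FOLLOW(S). For each A -> αBβ: add FIRST(β)\{ε} to FOLLOW(B); if β nullable, add FOLLOW(A).
FOLLOW(S) = {$, b, d}


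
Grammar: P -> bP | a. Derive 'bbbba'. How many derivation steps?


Derivation: P => bP => bbP => bbbP => bbbbP => bbbba
Steps: 5


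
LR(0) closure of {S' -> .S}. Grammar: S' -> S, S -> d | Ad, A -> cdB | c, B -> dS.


Start: S' -> .S
For each item with dot before a nonterminal B, add B -> .γ for every B-production
Closure: [S' -> .S, S -> .d, S -> .Ad, A -> .cdB, A -> .c]


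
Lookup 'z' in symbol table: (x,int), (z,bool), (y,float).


Lookup 'z' → type bool


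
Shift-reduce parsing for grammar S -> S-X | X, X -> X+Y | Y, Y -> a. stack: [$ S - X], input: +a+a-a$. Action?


'+' can extend X; shift to build X -> X+Y
Action: shift


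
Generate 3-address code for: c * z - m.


Break into single-operator statements:
t1 = c * z
t2 = t1 - m


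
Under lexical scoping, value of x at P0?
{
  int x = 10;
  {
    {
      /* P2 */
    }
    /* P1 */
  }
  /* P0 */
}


x declared in the same block as P0
x = 10


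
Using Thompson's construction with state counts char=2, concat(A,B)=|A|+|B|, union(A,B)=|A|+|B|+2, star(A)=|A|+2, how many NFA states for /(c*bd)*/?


Syntax tree has 3 char leaf(s), 0 union(s), 2 star(s)
chars contribute 3×2 = 6; each union adds +2; each star adds +2
Total: 6 + 0 + 4 = 10 states


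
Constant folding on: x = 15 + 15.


15 + 15 = 30 at compile time
Optimized: x = 30


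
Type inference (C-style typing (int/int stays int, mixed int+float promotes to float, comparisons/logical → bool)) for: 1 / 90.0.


Operand types: int / float
Rule: mixed int/float promotes to float; int/int stays int
Result type: float


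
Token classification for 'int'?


Pattern: reserved word
Type: KEYWORD


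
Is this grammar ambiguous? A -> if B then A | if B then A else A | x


dangling else: 'if B then if B then x else x' parses two ways
Ambiguous


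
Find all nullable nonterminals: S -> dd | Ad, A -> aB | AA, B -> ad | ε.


A nonterminal is nullable iff some alternative derives ε (directly, or every symbol in it is nullable)
Nullable: {B}


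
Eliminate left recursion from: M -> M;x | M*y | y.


Left-recursive alternatives: M;x, M*y; non-recursive: y
Introduce M': M -> yM', M' -> ;xM' | *yM' | ε


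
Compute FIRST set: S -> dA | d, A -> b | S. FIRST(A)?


Per alternative of A: FIRST(b) = {b}; FIRST(S) = {d}
FIRST(A) = {b, d}


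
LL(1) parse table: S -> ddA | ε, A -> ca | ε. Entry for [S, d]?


For [S, d]: 'd' ∈ FIRST(ddA)
Entry: S -> ddA


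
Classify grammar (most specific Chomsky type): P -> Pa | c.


Left-linear: every RHS is a terminal or one nonterminal followed by a terminal
Classification: Type 3 (Regular)


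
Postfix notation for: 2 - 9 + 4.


Left to right (same or higher precedence on left)
Postfix: 2 9 - 4 +


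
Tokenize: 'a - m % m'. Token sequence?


Scan left to right, longest-match per lexeme
Tokens: ID(a), OP(-), ID(m), OP(%), ID(m)


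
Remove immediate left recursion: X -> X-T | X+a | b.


Left-recursive alternatives: X-T, X+a; non-recursive: b
Introduce X': X -> bX', X' -> -TX' | +aX' | ε


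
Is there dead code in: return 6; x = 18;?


statement follows a return and is unreachable
Dead: 'x = 18'


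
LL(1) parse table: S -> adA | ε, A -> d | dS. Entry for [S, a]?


For [S, a]: 'a' ∈ FIRST(adA)
Entry: S -> adA


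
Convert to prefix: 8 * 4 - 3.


left-to-right (same/higher precedence on left): tree is (- (* 8 4) 3)
Prefix: - * 8 4 3


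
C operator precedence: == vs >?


'>' is relational (level 7); '==' is equality (level 6)
Higher level binds tighter
'>' has higher precedence than '=='


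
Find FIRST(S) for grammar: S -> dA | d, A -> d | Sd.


Per alternative of S: FIRST(dA) = {d}; FIRST(d) = {d}
FIRST(S) = {d}


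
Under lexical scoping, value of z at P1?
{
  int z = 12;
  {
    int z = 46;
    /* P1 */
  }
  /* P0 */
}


z declared in the same block as P1
z = 46


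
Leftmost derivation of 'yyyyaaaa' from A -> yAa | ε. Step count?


Derivation: A => yAa => yyAaa => yyyAaaa => yyyyAaaaa => yyyyaaaa
Steps: 5


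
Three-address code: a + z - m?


Break into single-operator statements:
t1 = a + z
t2 = t1 - m


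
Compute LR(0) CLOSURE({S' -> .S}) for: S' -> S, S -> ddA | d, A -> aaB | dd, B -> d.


Start: S' -> .S
For each item with dot before a nonterminal B, add B -> .γ for every B-production
Closure: [S' -> .S, S -> .ddA, S -> .d]


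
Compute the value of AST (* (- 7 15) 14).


Evaluate inner: (- 7 15) = -8
Evaluate root: (* -8 14) = -112
Result: -112


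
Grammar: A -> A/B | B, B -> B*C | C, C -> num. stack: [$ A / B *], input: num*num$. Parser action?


no handle; shift 'num'
Action: shift


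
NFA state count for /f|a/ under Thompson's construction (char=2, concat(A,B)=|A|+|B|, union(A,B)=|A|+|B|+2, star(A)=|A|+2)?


Syntax tree has 2 char leaf(s), 1 union(s), 0 star(s)
chars contribute 2×2 = 4; each union adds +2; each star adds +2
Total: 4 + 2 + 0 = 6 states


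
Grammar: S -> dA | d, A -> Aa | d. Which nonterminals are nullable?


A nonterminal is nullable iff some alternative derives ε (directly, or every symbol in it is nullable)
Nullable: {}


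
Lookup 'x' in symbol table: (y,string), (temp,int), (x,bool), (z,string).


Lookup 'x' → type bool


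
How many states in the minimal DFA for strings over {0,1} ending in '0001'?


Track the longest suffix of input matching a prefix of '0001': 5 classes (prefixes of length 0..4)
Minimal DFA: 5 states


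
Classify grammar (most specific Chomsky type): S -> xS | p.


Right-linear: every RHS is a terminal or a terminal followed by one nonterminal
Classification: Type 3 (Regular)


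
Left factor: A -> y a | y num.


Common prefix: 'y'
Factored: A -> y A', A' -> a | num


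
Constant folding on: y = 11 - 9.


11 - 9 = 2 at compile time
Optimized: y = 2


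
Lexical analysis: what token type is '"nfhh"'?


Pattern: double-quoted sequence
Type: STRING_LITERAL


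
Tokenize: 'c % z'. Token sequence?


Scan left to right, longest-match per lexeme
Tokens: ID(c), OP(%), ID(z)


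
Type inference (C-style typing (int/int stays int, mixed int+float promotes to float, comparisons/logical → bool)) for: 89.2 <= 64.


Operand types: float <= int
Rule: comparison yields bool
Result type: bool


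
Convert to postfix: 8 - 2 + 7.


Left to right (same or higher precedence on left)
Postfix: 8 2 - 7 +


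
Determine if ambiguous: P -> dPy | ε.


balanced d^n…y^n: each string has a unique parse
Unambiguous


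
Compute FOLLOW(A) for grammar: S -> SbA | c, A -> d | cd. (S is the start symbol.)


$ ∈ FOLLOW(S). For each A -> αBβ: add FIRST(β)\{ε} to FOLLOW(B); if β nullable, add FOLLOW(A).
FOLLOW(A) = {$, b}


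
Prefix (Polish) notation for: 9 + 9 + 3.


left-to-right (same/higher precedence on left): tree is (+ (+ 9 9) 3)
Prefix: + + 9 9 3


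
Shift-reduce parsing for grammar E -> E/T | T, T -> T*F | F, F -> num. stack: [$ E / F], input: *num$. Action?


'F' (not preceded by T*) is the handle for T -> F
Action: reduce (T -> F)


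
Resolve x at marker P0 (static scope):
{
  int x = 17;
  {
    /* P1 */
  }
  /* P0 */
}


x declared in the same block as P0
x = 17


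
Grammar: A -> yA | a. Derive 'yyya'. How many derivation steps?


Derivation: A => yA => yyA => yyyA => yyya
Steps: 4


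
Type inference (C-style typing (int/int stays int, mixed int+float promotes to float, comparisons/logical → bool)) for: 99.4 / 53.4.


Operand types: float / float
Rule: mixed int/float promotes to float; int/int stays int
Result type: float


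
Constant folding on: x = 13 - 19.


13 - 19 = -6 at compile time
Optimized: x = -6


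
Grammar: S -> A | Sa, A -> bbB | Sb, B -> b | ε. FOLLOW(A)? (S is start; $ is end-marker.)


$ ∈ FOLLOW(S). For each A -> αBβ: add FIRST(β)\{ε} to FOLLOW(B); if β nullable, add FOLLOW(A).
FOLLOW(A) = {$, a, b}


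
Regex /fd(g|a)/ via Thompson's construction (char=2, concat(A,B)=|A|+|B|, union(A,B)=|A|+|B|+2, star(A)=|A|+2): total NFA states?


Syntax tree has 4 char leaf(s), 1 union(s), 0 star(s)
chars contribute 4×2 = 8; each union adds +2; each star adds +2
Total: 8 + 2 + 0 = 10 states


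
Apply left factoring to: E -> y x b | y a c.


Common prefix: 'y'
Factored: E -> y E', E' -> x b | a c


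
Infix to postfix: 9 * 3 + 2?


Left to right (same or higher precedence on left)
Postfix: 9 3 * 2 +
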